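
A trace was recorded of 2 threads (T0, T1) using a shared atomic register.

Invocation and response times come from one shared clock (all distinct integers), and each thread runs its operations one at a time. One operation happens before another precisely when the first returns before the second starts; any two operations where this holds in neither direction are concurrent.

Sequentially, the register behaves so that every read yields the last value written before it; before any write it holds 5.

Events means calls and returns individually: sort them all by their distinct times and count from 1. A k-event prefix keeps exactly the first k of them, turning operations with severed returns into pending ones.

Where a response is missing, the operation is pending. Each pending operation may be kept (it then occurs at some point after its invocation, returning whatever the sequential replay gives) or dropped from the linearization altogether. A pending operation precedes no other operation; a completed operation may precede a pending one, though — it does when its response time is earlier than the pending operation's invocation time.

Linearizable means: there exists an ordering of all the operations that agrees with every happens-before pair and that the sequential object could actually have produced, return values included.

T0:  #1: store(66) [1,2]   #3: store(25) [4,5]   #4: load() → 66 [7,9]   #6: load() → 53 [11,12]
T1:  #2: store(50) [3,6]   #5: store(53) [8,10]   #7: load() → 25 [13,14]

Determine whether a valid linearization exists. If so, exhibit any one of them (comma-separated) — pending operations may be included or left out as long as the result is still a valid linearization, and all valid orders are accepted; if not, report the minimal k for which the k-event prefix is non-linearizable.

events 1..8 are fine; event 9 — the response of #4 at time 9 — makes the prefix non-linearizable
all 2 real-time-respecting orders fail — 4 completed atomic register operations, no legal replay
no completion choice of the 1 pending operation (#5) rescues it — every subset was tried
e.g. #1, #2, #3, #4 (pending dropped): illegal at step 4, since #4 load() → 66 cannot apply there
e.g. #1, #3, #2, #4 (pending dropped): illegal at step 4, since #4 load() → 66 cannot apply there

not linearizable — minimal violating prefix: 9 events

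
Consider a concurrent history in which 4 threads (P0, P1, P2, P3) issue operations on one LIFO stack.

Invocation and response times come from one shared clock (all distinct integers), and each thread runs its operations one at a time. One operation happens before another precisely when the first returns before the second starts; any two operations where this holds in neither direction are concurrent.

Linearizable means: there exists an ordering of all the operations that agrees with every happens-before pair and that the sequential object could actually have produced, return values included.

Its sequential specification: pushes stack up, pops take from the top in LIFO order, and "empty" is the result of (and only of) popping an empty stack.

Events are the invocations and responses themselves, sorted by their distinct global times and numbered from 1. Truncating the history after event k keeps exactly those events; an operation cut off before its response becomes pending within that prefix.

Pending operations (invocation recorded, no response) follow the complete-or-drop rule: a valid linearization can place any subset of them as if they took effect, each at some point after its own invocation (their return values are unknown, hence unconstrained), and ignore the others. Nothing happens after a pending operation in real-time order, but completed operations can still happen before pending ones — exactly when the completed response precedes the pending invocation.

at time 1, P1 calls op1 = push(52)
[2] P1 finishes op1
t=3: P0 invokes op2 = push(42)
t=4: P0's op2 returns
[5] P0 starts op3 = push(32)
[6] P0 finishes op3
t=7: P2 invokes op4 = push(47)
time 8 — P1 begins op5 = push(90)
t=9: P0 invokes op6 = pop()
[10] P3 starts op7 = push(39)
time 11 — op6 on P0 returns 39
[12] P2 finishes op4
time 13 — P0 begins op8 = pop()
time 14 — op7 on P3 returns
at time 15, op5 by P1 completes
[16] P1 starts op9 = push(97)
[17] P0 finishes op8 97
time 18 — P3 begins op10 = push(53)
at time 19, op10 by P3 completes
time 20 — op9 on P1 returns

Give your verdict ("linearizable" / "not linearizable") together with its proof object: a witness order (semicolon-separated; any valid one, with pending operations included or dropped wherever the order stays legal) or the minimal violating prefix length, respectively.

after step 1 (op1 push(52)): stack <52>
after step 2 (op2 push(42)): stack <52,42>
after step 3 (op3 push(32)): stack <52,42,32>
after step 4 (op4 push(47)): stack <52,42,32,47>
after step 5 (op5 push(90)): stack <52,42,32,47,90>
after step 6 (op7 push(39)): stack <52,42,32,47,90,39>
after step 7 (op6 pop() → 39): stack <52,42,32,47,90>
after step 8 (op9 push(97)): stack <52,42,32,47,90,97>
after step 9 (op8 pop() → 97): stack <52,42,32,47,90>
after step 10 (op10 push(53)): stack <52,42,32,47,90,53>

linearizable — witness: op1; op2; op3; op4; op5; op7; op6; op9; op8; op10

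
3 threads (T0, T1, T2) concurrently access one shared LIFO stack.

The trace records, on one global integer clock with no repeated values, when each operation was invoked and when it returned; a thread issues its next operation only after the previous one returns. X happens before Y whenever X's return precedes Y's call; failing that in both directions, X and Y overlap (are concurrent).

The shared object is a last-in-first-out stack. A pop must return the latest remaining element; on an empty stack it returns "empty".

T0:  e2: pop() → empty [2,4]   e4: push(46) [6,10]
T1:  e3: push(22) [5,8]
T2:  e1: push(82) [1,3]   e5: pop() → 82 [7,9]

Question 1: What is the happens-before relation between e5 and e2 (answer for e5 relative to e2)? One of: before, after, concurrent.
e5 spans [7,9], e2 spans [2,4]
resp(e2)=4 < inv(e5)=7

after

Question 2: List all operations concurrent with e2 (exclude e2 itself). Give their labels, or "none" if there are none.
concurrent with e2 ([2,4]): every op whose interval crosses 2..4
e1 [1,3]: concurrent
e3 [5,8]: after
e4 [6,10]: after
e5 [7,9]: after

e1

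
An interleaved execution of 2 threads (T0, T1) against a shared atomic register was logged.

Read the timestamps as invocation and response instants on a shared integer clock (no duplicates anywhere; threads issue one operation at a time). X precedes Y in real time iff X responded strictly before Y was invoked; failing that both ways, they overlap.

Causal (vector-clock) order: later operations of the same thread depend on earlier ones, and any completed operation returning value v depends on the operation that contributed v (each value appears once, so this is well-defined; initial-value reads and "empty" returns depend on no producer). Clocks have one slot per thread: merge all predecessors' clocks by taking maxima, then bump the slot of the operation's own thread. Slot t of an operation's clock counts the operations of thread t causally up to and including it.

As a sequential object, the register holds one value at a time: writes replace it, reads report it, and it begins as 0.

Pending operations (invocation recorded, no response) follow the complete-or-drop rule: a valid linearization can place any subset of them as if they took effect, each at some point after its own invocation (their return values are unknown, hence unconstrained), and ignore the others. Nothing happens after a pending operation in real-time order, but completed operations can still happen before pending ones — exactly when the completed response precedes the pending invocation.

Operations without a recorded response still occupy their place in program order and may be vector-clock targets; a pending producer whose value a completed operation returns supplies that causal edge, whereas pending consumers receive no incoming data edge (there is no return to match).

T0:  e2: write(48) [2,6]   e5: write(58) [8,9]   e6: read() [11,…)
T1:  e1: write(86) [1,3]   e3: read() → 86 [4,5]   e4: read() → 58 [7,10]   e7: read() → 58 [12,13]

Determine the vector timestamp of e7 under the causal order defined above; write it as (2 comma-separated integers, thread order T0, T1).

no predecessors for e1 (invoked 1): T1 increments from zero → (0, 1)
no predecessors for e2 (invoked 2): T0 increments from zero → (1, 0)
VC(e3, invoked at 4): max of VC(e1)=(0, 1), then +1 on thread T1 → (0, 2)
VC(e5, invoked at 8): max of VC(e2)=(1, 0), then +1 on thread T0 → (2, 0)
VC(e6, invoked at 11): max of VC(e5)=(2, 0), then +1 on thread T0 → (3, 0)
VC(e4, invoked at 7): max of VC(e3)=(0, 2), VC(e5)=(2, 0), then +1 on thread T1 → (2, 3)
VC(e7, invoked at 12): max of VC(e4)=(2, 3), VC(e5)=(2, 0), then +1 on thread T1 → (2, 4)
target: VC(e7) = (2, 4)

(2, 4)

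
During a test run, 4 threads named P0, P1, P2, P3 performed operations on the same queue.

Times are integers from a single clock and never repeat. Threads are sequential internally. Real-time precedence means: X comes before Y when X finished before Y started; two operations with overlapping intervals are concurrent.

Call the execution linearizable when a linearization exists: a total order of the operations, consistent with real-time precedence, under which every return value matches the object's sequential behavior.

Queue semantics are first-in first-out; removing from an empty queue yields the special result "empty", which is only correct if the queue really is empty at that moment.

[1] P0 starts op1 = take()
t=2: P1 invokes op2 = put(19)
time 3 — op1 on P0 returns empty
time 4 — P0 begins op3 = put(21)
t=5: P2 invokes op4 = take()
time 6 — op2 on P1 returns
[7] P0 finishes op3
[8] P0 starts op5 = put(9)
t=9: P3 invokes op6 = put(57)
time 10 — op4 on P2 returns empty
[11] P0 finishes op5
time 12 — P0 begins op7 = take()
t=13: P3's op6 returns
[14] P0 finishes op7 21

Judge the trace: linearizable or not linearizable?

linearizable

a witness: op1, op4, op3, op2, op5, op6, op7
step 1: op1 take() → empty — queue <>
step 2: op4 take() → empty — queue <>
step 3: op3 put(21) — queue <21>
step 4: op2 put(19) — queue <21,19>
step 5: op5 put(9) — queue <21,19,9>
step 6: op6 put(57) — queue <21,19,9,57>
step 7: op7 take() → 21 — queue <19,9,57>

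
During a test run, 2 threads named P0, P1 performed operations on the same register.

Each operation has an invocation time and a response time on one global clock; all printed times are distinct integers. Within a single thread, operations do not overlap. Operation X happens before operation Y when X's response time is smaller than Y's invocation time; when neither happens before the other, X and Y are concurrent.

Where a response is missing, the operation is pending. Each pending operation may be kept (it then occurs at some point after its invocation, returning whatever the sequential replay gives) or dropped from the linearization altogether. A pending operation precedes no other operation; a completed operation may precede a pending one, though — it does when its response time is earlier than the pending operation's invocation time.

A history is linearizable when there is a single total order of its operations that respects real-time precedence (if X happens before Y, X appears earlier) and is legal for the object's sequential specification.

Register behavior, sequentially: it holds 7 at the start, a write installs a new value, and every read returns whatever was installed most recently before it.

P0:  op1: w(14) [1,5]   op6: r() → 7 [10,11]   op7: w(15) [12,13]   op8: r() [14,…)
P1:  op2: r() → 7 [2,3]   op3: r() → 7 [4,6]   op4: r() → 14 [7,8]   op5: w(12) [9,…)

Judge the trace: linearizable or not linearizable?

not linearizable

prefix check: 1..10 passes, 1..11 fails once op6's time-11 response joins
the 5 completed operations admit 3 real-time orders; each fails the register replay
no completion choice of the 1 pending operation (op5) rescues it — every subset was tried
for example op1, op2, op3, op4, op6 (pending dropped) fails at step 2: op2 r() → 7 is not legal there
for example op2, op1, op3, op4, op6 (pending dropped) fails at step 3: op3 r() → 7 is not legal there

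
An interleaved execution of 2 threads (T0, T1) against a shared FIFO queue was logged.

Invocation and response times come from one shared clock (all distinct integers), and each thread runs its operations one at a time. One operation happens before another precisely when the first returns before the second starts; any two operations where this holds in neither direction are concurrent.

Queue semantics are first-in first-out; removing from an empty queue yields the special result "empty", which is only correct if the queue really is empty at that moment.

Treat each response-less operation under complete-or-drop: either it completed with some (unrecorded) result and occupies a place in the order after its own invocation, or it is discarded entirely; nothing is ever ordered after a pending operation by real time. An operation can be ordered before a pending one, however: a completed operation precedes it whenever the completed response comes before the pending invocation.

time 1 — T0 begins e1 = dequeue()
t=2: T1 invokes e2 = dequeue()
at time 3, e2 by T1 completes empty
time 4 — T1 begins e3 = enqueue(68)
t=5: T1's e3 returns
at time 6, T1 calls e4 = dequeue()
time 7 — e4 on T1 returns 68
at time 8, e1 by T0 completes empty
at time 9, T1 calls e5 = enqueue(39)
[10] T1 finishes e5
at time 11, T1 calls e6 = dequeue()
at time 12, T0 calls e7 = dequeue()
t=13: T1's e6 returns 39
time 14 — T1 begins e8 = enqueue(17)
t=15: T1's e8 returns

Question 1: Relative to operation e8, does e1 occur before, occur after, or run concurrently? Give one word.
e1 spans [1,8], e8 spans [14,15]
resp(e1)=8 < inv(e8)=14

before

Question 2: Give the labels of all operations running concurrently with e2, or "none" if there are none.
e2 spans [2,3]; an op avoiding the whole window 2..3 is ordered, any other is concurrent
e1 [1,8]: concurrent
e3 [4,5]: after
e4 [6,7]: after
e5 [9,10]: after
e6 [11,13]: after
e7 [12,…): after
e8 [14,15]: after

e1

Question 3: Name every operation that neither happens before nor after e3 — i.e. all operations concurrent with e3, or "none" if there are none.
e3 runs from 4 to 5; window-overlapping ops are concurrent
e1 [1,8]: concurrent
e2 [2,3]: before
e4 [6,7]: after
e5 [9,10]: after
e6 [11,13]: after
e7 [12,…): after
e8 [14,15]: after

e1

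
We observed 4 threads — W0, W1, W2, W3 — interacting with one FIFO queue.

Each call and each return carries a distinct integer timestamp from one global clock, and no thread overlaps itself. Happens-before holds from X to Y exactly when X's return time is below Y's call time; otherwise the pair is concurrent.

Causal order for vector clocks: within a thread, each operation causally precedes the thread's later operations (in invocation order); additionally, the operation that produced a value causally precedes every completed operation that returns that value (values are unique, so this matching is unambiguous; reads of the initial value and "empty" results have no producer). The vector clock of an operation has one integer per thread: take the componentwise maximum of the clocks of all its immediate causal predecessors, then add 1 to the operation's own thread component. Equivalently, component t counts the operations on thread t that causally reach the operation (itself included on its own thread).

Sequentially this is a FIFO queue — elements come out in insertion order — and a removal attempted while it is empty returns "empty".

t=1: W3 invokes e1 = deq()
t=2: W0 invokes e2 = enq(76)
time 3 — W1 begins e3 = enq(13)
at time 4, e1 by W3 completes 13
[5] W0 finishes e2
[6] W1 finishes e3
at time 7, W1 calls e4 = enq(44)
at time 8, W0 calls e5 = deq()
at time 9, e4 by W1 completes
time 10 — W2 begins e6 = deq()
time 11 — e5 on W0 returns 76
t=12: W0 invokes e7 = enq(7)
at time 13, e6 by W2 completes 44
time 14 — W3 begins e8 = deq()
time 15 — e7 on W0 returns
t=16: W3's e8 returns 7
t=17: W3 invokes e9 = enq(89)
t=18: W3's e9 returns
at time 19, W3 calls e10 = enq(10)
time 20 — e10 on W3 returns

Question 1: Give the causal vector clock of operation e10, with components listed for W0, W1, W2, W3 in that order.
e3 (invocation 3): nothing precedes it; W1's component alone gives (0, 1, 0, 0)
e2 (invocation 2): nothing precedes it; W0's component alone gives (1, 0, 0, 0)
merge at e1 (invoked 1): VC(e3)=(0, 1, 0, 0), own-thread bump on W3 → (0, 1, 0, 1)
merge at e4 (invoked 7): VC(e3)=(0, 1, 0, 0), own-thread bump on W1 → (0, 2, 0, 0)
merge at e5 (invoked 8): VC(e2)=(1, 0, 0, 0), own-thread bump on W0 → (2, 0, 0, 0)
merge at e6 (invoked 10): VC(e4)=(0, 2, 0, 0), own-thread bump on W2 → (0, 2, 1, 0)
merge at e7 (invoked 12): VC(e5)=(2, 0, 0, 0), own-thread bump on W0 → (3, 0, 0, 0)
merge at e8 (invoked 14): VC(e1)=(0, 1, 0, 1), VC(e7)=(3, 0, 0, 0), own-thread bump on W3 → (3, 1, 0, 2)
merge at e9 (invoked 17): VC(e8)=(3, 1, 0, 2), own-thread bump on W3 → (3, 1, 0, 3)
merge at e10 (invoked 19): VC(e9)=(3, 1, 0, 3), own-thread bump on W3 → (3, 1, 0, 4)
target: VC(e10) = (3, 1, 0, 4)

(3, 1, 0, 4)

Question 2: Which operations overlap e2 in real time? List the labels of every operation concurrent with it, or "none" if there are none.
concurrent with e2 ([2,5]): every op whose interval crosses 2..5
e1 [1,4]: concurrent
e3 [3,6]: concurrent
e4 [7,9]: after
e5 [8,11]: after
e6 [10,13]: after
e7 [12,15]: after
e8 [14,16]: after
e9 [17,18]: after
e10 [19,20]: after

e1, e3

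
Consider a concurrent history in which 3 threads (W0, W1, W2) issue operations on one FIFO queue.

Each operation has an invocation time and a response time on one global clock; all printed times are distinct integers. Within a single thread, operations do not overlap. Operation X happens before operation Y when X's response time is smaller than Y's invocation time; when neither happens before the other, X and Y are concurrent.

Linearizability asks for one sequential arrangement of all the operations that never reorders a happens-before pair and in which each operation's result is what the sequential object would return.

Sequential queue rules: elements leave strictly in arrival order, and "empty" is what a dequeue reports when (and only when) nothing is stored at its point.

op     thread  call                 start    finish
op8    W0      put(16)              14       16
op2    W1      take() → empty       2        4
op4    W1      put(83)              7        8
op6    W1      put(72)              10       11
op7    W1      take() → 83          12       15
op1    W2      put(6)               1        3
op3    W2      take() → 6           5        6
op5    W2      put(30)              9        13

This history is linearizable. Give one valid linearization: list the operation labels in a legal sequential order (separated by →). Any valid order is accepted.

op2 → op1 → op3 → op4 → op5 → op6 → op7 → op8

after step 1 (op2 take() → empty): queue <>
after step 2 (op1 put(6)): queue <6>
after step 3 (op3 take() → 6): queue <>
after step 4 (op4 put(83)): queue <83>
after step 5 (op5 put(30)): queue <83,30>
after step 6 (op6 put(72)): queue <83,30,72>
after step 7 (op7 take() → 83): queue <30,72>
after step 8 (op8 put(16)): queue <30,72,16>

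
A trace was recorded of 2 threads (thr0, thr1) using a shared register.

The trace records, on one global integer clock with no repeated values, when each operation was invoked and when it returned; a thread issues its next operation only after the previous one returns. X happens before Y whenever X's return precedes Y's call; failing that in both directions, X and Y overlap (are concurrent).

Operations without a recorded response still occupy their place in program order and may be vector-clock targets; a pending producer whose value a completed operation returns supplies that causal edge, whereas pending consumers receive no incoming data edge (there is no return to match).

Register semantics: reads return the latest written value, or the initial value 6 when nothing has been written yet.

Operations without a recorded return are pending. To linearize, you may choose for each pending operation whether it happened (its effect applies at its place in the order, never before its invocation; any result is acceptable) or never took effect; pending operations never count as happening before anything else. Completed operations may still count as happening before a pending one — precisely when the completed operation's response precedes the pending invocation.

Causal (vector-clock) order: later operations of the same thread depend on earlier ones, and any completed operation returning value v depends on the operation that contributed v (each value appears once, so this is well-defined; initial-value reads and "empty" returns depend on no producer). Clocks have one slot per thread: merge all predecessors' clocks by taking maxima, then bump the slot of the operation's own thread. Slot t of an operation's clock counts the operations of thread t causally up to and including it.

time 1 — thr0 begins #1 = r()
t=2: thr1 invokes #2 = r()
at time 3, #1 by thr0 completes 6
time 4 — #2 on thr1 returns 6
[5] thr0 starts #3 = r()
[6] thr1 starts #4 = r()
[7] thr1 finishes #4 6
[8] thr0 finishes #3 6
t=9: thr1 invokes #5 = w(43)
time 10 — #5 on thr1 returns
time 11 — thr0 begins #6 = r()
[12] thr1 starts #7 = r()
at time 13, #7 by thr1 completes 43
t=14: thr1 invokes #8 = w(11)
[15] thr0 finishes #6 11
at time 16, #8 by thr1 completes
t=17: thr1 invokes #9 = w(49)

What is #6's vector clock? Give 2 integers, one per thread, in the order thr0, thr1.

root op #2, invoked 2: fresh clock plus thr1's own tick → (0, 1)
root op #1, invoked 1: fresh clock plus thr0's own tick → (1, 0)
VC(#4, invoked at 6): max of VC(#2)=(0, 1), then +1 on thread thr1 → (0, 2)
VC(#3, invoked at 5): max of VC(#1)=(1, 0), then +1 on thread thr0 → (2, 0)
VC(#5, invoked at 9): max of VC(#4)=(0, 2), then +1 on thread thr1 → (0, 3)
VC(#7, invoked at 12): max of VC(#5)=(0, 3), then +1 on thread thr1 → (0, 4)
VC(#8, invoked at 14): max of VC(#7)=(0, 4), then +1 on thread thr1 → (0, 5)
VC(#9, invoked at 17): max of VC(#8)=(0, 5), then +1 on thread thr1 → (0, 6)
VC(#6, invoked at 11): max of VC(#3)=(2, 0), VC(#8)=(0, 5), then +1 on thread thr0 → (3, 5)
target: VC(#6) = (3, 5)

(3, 5)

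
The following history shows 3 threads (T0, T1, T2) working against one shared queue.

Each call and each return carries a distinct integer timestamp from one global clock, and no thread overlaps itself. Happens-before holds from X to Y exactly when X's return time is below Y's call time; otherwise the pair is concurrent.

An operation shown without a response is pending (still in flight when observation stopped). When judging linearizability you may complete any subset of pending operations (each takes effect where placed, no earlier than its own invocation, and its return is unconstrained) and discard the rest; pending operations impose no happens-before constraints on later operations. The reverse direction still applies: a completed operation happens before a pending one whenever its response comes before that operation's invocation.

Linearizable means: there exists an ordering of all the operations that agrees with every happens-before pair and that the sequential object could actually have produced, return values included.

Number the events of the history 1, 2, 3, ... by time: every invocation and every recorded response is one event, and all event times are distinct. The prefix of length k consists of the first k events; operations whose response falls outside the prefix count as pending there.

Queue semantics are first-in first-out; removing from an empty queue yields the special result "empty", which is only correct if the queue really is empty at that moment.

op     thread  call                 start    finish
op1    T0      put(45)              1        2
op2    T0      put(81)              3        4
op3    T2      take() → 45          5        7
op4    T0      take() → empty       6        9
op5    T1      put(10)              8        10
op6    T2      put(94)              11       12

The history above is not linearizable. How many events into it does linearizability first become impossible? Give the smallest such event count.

one valid order for events 1..8 is op1, op2, op3:
step 1: op1 put(45) — queue <45>
step 2: op2 put(81) — queue <45,81>
step 3: op3 take() → 45 — queue <81>
adding event 9 (op4 responds at 9) leaves no legal real-time order
include/drop combinations of the 1 pending operation (op5) were all tried; none helps
take op1, op2, op3, op4 (pending dropped): step 4 already fails, because op4 take() → empty cannot occur there
take op1, op2, op4, op3 (pending dropped): step 3 already fails, because op4 take() → empty cannot occur there

9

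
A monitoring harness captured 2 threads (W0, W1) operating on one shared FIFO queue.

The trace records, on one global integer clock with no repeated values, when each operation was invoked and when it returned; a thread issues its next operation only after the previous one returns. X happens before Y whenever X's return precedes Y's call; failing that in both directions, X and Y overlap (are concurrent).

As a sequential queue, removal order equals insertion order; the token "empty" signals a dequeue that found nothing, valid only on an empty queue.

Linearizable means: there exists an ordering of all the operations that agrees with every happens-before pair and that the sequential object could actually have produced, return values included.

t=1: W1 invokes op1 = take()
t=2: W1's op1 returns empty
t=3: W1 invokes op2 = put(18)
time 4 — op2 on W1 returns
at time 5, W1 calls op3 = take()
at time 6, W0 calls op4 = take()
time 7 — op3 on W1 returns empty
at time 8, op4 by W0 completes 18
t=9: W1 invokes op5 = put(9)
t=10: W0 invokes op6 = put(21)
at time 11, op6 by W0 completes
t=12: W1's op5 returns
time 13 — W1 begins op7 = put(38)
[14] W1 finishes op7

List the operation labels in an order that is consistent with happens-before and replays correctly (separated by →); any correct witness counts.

after step 1 (op1 take() → empty): queue <>
after step 2 (op2 put(18)): queue <18>
after step 3 (op4 take() → 18): queue <>
after step 4 (op3 take() → empty): queue <>
after step 5 (op5 put(9)): queue <9>
after step 6 (op6 put(21)): queue <9,21>
after step 7 (op7 put(38)): queue <9,21,38>

op1 → op2 → op4 → op3 → op5 → op6 → op7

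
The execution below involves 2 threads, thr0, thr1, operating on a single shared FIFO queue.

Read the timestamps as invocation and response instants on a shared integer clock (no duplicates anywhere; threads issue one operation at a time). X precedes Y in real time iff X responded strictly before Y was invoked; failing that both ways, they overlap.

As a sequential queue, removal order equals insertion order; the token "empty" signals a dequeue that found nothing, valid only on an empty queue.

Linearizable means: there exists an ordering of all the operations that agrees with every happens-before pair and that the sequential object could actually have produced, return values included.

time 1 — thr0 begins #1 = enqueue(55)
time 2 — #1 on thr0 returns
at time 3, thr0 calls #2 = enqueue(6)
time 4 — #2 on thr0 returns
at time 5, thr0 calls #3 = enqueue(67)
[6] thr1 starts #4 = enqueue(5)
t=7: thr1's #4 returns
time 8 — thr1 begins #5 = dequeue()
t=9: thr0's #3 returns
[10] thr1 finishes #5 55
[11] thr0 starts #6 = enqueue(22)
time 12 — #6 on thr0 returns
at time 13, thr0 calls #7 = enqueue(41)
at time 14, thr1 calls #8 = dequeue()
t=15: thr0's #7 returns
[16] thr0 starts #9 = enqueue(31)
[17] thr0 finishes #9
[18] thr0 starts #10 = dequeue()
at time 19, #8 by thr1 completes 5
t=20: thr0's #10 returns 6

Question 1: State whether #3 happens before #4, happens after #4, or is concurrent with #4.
#3 spans [5,9], #4 spans [6,7]
the intervals overlap in both directions

concurrent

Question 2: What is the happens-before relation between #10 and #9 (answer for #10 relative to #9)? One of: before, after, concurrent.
#10 spans [18,20], #9 spans [16,17]
resp(#9)=17 < inv(#10)=18

after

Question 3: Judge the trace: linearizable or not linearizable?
witness order: #1, #2, #4, #3, #5, #6, #7, #9, #10, #8
1. #1 enqueue(55), leaving queue <55>
2. #2 enqueue(6), leaving queue <55,6>
3. #4 enqueue(5), leaving queue <55,6,5>
4. #3 enqueue(67), leaving queue <55,6,5,67>
5. #5 dequeue() → 55, leaving queue <6,5,67>
6. #6 enqueue(22), leaving queue <6,5,67,22>
7. #7 enqueue(41), leaving queue <6,5,67,22,41>
8. #9 enqueue(31), leaving queue <6,5,67,22,41,31>
9. #10 dequeue() → 6, leaving queue <5,67,22,41,31>
10. #8 dequeue() → 5, leaving queue <67,22,41,31>

linearizable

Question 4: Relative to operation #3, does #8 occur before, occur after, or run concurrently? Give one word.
#8 spans [14,19], #3 spans [5,9]
resp(#3)=9 < inv(#8)=14

after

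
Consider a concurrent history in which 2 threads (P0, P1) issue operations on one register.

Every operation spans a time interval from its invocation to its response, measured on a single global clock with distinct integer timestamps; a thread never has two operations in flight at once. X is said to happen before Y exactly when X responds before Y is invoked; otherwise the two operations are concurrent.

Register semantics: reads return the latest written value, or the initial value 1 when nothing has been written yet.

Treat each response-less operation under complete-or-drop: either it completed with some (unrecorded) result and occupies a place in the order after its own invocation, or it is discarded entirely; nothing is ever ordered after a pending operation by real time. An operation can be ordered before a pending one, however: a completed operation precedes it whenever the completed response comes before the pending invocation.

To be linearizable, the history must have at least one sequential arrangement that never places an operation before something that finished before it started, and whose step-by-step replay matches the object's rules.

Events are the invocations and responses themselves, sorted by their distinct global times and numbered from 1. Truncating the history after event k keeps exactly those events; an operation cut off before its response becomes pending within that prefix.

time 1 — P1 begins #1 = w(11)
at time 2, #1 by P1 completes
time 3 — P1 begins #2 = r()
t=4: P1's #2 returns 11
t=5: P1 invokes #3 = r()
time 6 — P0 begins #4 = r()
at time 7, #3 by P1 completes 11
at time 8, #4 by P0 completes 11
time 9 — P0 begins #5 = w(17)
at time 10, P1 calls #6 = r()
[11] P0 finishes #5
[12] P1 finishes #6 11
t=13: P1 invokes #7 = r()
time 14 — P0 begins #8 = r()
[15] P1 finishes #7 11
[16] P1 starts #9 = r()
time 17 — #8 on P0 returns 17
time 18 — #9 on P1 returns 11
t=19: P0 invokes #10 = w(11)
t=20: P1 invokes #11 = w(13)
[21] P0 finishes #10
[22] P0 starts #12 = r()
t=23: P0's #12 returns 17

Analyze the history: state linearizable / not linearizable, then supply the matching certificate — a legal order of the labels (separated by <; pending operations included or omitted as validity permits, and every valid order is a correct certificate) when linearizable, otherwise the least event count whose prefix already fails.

the violation lands at event 15, #7's response at time 15: events 1..14 linearize, events 1..15 do not
the 7 completed operations admit 4 real-time orders; each fails the register replay
completion choices over the 1 pending operation (#8) were checked; none helps
e.g. #1, #2, #3, #4, #5, #6, #7 (pending dropped): illegal at step 6, since #6 r() → 11 cannot apply there
e.g. #1, #2, #3, #4, #6, #5, #7 (pending dropped): illegal at step 7, since #7 r() → 11 cannot apply there

not linearizable — minimal violating prefix: 15 events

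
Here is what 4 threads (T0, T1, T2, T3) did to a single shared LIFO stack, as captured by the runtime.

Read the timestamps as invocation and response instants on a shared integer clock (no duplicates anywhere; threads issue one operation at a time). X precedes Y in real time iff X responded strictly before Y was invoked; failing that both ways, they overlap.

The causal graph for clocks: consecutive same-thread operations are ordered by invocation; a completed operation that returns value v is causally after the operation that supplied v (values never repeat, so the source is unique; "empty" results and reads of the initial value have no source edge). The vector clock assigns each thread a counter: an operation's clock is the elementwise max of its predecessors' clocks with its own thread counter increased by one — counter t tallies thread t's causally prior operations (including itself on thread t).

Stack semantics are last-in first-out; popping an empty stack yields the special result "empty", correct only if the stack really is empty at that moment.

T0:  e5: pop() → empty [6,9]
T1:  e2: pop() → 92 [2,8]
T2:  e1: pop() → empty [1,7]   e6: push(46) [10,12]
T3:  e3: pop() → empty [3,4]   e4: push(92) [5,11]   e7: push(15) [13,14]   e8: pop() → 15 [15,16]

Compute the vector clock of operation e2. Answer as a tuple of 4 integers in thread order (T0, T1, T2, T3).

no predecessors for e3 (invoked 3): T3 increments from zero → (0, 0, 0, 1)
no predecessors for e1 (invoked 1): T2 increments from zero → (0, 0, 1, 0)
no predecessors for e5 (invoked 6): T0 increments from zero → (1, 0, 0, 0)
e4, invoked 5, takes VC(e3)=(0, 0, 0, 1) under max, adds 1 for T3 → (0, 0, 0, 2)
e6, invoked 10, takes VC(e1)=(0, 0, 1, 0) under max, adds 1 for T2 → (0, 0, 2, 0)
e7, invoked 13, takes VC(e4)=(0, 0, 0, 2) under max, adds 1 for T3 → (0, 0, 0, 3)
e2, invoked 2, takes VC(e4)=(0, 0, 0, 2) under max, adds 1 for T1 → (0, 1, 0, 2)
e8, invoked 15, takes VC(e7)=(0, 0, 0, 3) under max, adds 1 for T3 → (0, 0, 0, 4)
target: VC(e2) = (0, 1, 0, 2)

(0, 1, 0, 2)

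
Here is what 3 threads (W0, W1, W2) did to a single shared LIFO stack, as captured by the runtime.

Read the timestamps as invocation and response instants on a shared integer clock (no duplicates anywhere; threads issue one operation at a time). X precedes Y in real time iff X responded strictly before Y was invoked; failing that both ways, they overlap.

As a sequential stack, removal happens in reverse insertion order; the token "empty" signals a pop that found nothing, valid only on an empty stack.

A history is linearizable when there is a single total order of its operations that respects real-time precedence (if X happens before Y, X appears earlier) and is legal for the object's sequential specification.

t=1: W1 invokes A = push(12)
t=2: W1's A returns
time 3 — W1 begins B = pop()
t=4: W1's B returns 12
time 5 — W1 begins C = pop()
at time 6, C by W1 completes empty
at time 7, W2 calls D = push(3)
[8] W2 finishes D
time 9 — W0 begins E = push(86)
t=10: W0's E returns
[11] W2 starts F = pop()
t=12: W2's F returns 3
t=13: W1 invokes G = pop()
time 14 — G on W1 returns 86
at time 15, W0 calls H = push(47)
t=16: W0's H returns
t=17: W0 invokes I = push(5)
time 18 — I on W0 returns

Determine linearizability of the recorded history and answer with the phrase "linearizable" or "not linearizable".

events 1..11 are fine; event 12 — the response of F at time 12 — makes the prefix non-linearizable
a single order respects real time; the 6 completed LIFO stack operations fail replay along it
one such order, A, B, C, D, E, F, breaks at step 6 where F pop() → 3 is illegal

not linearizable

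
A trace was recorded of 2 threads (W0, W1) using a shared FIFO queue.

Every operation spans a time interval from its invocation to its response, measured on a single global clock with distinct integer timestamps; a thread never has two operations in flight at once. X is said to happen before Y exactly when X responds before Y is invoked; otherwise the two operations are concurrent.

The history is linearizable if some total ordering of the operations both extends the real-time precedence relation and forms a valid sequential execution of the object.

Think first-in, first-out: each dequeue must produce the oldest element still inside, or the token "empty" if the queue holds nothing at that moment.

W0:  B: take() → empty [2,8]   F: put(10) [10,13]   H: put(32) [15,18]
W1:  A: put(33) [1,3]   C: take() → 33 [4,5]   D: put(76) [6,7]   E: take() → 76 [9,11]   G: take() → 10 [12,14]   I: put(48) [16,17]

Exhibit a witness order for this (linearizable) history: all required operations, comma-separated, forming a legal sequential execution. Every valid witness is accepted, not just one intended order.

after step 1 (A put(33)): queue <33>
after step 2 (C take() → 33): queue <>
after step 3 (B take() → empty): queue <>
after step 4 (D put(76)): queue <76>
after step 5 (E take() → 76): queue <>
after step 6 (F put(10)): queue <10>
after step 7 (G take() → 10): queue <>
after step 8 (H put(32)): queue <32>
after step 9 (I put(48)): queue <32,48>

A, C, B, D, E, F, G, H, I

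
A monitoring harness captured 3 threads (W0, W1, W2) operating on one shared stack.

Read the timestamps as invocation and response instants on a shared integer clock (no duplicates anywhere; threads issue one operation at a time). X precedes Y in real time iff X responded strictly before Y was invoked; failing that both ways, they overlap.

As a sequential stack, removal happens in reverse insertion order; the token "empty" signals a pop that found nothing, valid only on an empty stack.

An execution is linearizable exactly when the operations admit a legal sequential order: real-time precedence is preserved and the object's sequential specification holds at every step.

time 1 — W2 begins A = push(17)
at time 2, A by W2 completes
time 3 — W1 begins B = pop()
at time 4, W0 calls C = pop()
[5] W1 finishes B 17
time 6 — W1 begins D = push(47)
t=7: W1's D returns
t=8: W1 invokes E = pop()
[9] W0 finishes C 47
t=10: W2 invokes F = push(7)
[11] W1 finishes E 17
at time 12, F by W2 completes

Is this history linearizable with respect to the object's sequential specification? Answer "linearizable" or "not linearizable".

events 1..10 are fine; event 11 — the response of E at time 11 — makes the prefix non-linearizable
the 5 completed operations admit 4 real-time orders; each fails the stack replay
include/drop combinations of the 1 pending operation (F) were all tried; none helps
for example A, B, C, D, E (pending dropped) fails at step 3: C pop() → 47 is not legal there
for example A, B, D, C, E (pending dropped) fails at step 5: E pop() → 17 is not legal there

not linearizable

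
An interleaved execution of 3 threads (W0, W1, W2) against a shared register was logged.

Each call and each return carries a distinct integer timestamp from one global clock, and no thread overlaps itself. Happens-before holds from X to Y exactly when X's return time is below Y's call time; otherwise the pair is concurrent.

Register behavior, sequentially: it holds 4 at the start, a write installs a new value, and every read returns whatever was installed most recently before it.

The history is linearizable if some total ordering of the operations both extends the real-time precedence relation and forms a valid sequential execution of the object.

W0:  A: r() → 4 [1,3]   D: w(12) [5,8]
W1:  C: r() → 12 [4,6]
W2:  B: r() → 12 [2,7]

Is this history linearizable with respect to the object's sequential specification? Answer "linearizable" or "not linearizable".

linearizable

one valid linearization: A, D, B, C
1. A r() → 4, leaving value 4
2. D w(12), leaving value 12
3. B r() → 12, leaving value 12
4. C r() → 12, leaving value 12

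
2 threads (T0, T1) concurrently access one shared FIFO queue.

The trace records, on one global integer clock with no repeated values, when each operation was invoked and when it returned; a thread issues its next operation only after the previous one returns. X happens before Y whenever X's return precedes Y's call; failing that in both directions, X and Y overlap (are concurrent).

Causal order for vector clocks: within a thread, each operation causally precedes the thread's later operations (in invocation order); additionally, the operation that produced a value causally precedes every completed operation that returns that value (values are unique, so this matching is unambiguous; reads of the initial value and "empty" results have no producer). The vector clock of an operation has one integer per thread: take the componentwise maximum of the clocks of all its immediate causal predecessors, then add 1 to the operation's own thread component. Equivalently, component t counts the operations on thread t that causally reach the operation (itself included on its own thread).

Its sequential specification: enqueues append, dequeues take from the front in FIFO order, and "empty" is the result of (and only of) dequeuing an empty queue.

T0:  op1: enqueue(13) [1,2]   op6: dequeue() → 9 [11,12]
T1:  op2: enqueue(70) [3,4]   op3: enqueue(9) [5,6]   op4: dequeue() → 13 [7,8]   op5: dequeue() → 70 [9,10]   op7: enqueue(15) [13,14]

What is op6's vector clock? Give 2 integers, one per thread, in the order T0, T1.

invoked at 3, op2 has no predecessors; its own T1 bump gives (0, 1)
invoked at 1, op1 has no predecessors; its own T0 bump gives (1, 0)
merge at op3 (invoked 5): VC(op2)=(0, 1), own-thread bump on T1 → (0, 2)
merge at op4 (invoked 7): VC(op1)=(1, 0), VC(op3)=(0, 2), own-thread bump on T1 → (1, 3)
merge at op6 (invoked 11): VC(op1)=(1, 0), VC(op3)=(0, 2), own-thread bump on T0 → (2, 2)
merge at op5 (invoked 9): VC(op2)=(0, 1), VC(op4)=(1, 3), own-thread bump on T1 → (1, 4)
merge at op7 (invoked 13): VC(op5)=(1, 4), own-thread bump on T1 → (1, 5)
target: VC(op6) = (2, 2)

(2, 2)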